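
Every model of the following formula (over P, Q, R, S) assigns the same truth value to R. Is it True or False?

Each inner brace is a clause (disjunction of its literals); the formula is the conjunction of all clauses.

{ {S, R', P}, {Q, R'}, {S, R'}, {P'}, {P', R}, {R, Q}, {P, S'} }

Suppose R = 1.
From the singleton clause (Q), Q = 1.
From the singleton clause (S), S = 1.
From the singleton clause (P'), P = 0.
But (P) is also a unit clause — contradiction.
So every satisfying assignment has R = False.

False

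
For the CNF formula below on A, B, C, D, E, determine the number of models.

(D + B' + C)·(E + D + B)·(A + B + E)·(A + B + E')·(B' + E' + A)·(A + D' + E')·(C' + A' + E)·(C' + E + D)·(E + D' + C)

8

There are 2^5 = 32 truth assignments over (A, B, C, D, E).
Split on E. With E = 1, the clauses containing E are satisfied and E' drops from the rest; 7 of the 2^4 = 16 assignments to the other variables satisfy what remains.
With E = 0, by the same count on the reduced clause set, 1 assignment works.
Total: 7 + 1 = 8.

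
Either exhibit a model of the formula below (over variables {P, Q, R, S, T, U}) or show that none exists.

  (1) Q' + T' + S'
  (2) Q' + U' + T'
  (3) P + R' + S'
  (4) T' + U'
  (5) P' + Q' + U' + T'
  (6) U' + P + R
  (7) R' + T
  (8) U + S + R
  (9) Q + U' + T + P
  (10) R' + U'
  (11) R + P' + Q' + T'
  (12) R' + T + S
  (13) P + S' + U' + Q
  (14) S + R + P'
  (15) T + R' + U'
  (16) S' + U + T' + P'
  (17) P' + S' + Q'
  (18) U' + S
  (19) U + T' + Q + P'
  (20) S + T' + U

Try T = 0.
(R') alone gives R = 0.
Try U = 0.
(S) alone gives S = 1.
Try P = 1.
(Q') alone gives Q = 0.
Every clause now holds.

P=1,  Q=0,  R=0,  S=1,  T=0,  U=0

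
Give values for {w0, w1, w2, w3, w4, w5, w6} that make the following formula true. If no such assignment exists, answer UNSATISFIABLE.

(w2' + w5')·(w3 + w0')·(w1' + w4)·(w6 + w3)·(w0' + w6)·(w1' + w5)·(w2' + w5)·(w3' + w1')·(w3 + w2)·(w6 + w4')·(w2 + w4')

w0: 0, w1: 0, w2: 0, w3: 1, w4: 0, w5: 1, w6: 0

Suppose w2 = 0.
Unit clause (w3) forces w3 = 1.
Unit clause (w1') forces w1 = 0.
Unit clause (w4') forces w4 = 0.
Suppose w0 = 0.
No clause remains; w5, w6 are free.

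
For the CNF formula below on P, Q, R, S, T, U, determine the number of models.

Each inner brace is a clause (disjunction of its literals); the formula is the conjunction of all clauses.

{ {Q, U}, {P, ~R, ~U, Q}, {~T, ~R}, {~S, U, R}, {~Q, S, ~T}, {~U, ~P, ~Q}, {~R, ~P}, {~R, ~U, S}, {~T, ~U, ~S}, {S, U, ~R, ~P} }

13

There are 2^6 = 64 truth assignments over (P, Q, R, S, T, U).
Split on P. With P = 1, the clauses containing P are satisfied and ~P drops from the rest; 4 of the 2^5 = 32 assignments to the other variables satisfy what remains.
With P = 0, by the same count on the reduced clause set, 9 assignments work.
Total: 4 + 9 = 13.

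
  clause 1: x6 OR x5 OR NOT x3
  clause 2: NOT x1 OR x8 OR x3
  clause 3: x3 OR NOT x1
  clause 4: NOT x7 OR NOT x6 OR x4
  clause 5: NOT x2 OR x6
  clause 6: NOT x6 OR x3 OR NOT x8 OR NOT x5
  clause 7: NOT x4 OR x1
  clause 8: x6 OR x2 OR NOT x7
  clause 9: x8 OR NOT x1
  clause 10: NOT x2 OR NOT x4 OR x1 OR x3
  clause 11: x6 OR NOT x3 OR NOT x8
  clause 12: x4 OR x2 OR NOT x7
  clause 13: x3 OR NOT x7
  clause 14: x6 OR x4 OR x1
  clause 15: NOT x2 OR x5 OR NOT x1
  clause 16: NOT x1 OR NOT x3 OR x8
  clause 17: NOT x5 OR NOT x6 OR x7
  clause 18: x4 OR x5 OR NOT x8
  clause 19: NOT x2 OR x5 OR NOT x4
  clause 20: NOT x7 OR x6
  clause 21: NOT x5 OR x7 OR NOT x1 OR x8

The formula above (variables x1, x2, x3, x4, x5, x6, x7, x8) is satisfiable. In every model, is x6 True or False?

True

Suppose x6 = false.
The clause (NOT x2) is unit, so x2 = false.
The clause (NOT x7) is unit, so x7 = false.
Suppose x5 = true.
Suppose x3 = true.
The clause (NOT x8) is unit, so x8 = false.
The clause (NOT x1) is unit, so x1 = false.
The clause (NOT x4) is unit, so x4 = false.
That conflicts with the unit clause (x4).
Backtrack on x3: now try x3 = false.
The clause (NOT x1) is unit, so x1 = false.
The clause (NOT x4) is unit, so x4 = false.
That conflicts with the unit clause (x4).
Both values of x3 lead to a conflict.
Backtrack on x5: now try x5 = false.
The clause (NOT x3) is unit, so x3 = false.
The clause (NOT x1) is unit, so x1 = false.
The clause (NOT x4) is unit, so x4 = false.
That conflicts with the unit clause (x4).
Both values of x5 lead to a conflict.
So every satisfying assignment has x6 = True.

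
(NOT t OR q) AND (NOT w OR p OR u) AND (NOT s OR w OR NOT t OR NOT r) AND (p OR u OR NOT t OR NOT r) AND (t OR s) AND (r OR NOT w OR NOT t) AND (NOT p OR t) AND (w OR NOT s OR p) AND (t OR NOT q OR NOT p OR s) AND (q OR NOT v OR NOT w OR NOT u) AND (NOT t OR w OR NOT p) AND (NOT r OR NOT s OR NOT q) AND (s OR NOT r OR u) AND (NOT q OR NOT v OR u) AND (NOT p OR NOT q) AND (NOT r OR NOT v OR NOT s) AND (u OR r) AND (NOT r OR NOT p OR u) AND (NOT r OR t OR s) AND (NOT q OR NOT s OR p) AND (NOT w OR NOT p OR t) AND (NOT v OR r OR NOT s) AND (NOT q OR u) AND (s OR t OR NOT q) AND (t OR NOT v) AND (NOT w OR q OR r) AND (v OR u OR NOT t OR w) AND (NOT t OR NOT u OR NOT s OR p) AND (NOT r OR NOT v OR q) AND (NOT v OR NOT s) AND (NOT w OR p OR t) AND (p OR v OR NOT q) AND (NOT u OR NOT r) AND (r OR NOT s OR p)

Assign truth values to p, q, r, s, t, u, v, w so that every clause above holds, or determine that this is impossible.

p ↦ false; q ↦ true; r ↦ false; s ↦ false; t ↦ true; u ↦ true; v ↦ true; w ↦ false

Branch on t: set t = true.
The clause (q) is unit, so q = true.
The clause (NOT p) is unit, so p = false.
The clause (NOT s) is unit, so s = false.
The clause (u) is unit, so u = true.
The clause (v) is unit, so v = true.
The clause (NOT r) is unit, so r = false.
The clause (NOT w) is unit, so w = false.
All clauses are satisfied.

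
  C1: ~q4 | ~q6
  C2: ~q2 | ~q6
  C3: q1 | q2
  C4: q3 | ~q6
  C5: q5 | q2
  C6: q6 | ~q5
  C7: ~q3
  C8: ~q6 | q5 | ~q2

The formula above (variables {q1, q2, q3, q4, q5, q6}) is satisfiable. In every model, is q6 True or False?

Suppose q6 = 1.
From the singleton clause (~q4), q4 = 0.
From the singleton clause (~q2), q2 = 0.
From the singleton clause (q1), q1 = 1.
From the singleton clause (q3), q3 = 1.
But (~q3) is also a unit clause — contradiction.
So every satisfying assignment has q6 = False.

False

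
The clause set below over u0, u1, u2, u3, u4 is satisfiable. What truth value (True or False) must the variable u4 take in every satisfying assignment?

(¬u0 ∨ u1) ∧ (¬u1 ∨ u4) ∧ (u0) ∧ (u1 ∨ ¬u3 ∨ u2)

True

Suppose u4 = False.
The clause (¬u1) is unit, so u1 = False.
The clause (¬u0) is unit, so u0 = False.
Now (u0) is unsatisfied and unit — conflict.
So every satisfying assignment has u4 = True.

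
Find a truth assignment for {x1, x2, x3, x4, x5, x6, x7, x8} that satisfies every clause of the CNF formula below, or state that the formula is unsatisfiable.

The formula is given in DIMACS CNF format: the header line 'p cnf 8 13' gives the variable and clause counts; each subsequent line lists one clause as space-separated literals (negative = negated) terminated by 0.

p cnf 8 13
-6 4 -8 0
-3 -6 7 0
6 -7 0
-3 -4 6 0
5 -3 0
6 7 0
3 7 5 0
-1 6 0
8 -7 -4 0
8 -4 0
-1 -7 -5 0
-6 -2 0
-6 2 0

Branch on x6: set x6 = True.
The clause (¬x2) is unit, so x2 = False.
That conflicts with the unit clause (x2).
So x6 must be the other value — set x6 = False.
The clause (¬x7) is unit, so x7 = False.
That conflicts with the unit clause (x7).
Both values of x6 lead to a conflict.

UNSATISFIABLE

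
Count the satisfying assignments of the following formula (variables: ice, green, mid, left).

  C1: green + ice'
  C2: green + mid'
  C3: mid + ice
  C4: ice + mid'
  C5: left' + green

4

There are 2^4 = 16 truth assignments over (ice, green, mid, left).
Split on ice. With ice = 1, the clauses containing ice are satisfied and ice' drops from the rest; 4 of the 2^3 = 8 assignments to the other variables satisfy what remains.
With ice = 0, by the same count on the reduced clause set, 0 assignments work.
(One model: ice=T, green=T, mid=F, left=F.)
Total: 4 + 0 = 4.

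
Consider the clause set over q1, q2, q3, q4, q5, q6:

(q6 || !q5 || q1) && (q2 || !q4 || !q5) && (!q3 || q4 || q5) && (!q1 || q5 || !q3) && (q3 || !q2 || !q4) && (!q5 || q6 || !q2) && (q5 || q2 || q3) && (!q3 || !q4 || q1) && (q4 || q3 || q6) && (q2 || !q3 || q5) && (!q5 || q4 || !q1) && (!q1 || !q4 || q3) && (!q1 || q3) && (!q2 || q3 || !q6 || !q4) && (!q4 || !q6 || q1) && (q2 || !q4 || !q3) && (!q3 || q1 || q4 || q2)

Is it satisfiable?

Suppose q1 = false.
Suppose q6 = true.
Unit clause (!q4) forces q4 = false.
Suppose q3 = true.
Unit clause (q5) forces q5 = true.
Unit clause (q2) forces q2 = true.
All clauses are satisfied.
A satisfying assignment: q1 ↦ false; q2 ↦ true; q3 ↦ true; q4 ↦ false; q5 ↦ true; q6 ↦ true.

Yes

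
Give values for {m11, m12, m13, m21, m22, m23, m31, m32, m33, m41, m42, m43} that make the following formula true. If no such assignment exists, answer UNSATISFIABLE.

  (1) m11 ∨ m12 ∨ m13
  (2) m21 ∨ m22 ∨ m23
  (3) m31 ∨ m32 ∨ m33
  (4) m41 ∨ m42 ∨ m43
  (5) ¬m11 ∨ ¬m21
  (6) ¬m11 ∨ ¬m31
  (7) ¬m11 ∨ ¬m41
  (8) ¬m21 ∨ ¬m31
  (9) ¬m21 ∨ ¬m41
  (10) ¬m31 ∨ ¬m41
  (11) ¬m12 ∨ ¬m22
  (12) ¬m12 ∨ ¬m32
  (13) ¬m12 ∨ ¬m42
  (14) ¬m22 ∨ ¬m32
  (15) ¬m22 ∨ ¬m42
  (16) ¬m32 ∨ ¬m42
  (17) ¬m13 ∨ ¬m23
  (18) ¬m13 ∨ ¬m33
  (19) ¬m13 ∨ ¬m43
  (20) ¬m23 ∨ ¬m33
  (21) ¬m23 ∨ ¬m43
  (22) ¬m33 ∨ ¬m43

Try m11 = False.
Try m12 = True.
(¬m22) alone gives m22 = False.
(¬m32) alone gives m32 = False.
(¬m42) alone gives m42 = False.
Try m21 = True.
(¬m31) alone gives m31 = False.
(m33) alone gives m33 = True.
(¬m41) alone gives m41 = False.
(m43) alone gives m43 = True.
Now (¬m43) is unsatisfied and unit — conflict.
Backtrack on m21: now try m21 = False.
(m23) alone gives m23 = True.
(¬m13) alone gives m13 = False.
(¬m33) alone gives m33 = False.
(m31) alone gives m31 = True.
(¬m41) alone gives m41 = False.
(m43) alone gives m43 = True.
Now (¬m43) is unsatisfied and unit — conflict.
Either choice for m21 ends in contradiction.
Backtrack on m12: now try m12 = False.
(m13) alone gives m13 = True.
(¬m23) alone gives m23 = False.
(¬m33) alone gives m33 = False.
(¬m43) alone gives m43 = False.
Try m21 = True.
(¬m31) alone gives m31 = False.
(m32) alone gives m32 = True.
(¬m41) alone gives m41 = False.
(m42) alone gives m42 = True.
Now (¬m42) is unsatisfied and unit — conflict.
Backtrack on m21: now try m21 = False.
(m22) alone gives m22 = True.
(¬m32) alone gives m32 = False.
(m31) alone gives m31 = True.
(¬m41) alone gives m41 = False.
(m42) alone gives m42 = True.
Now (¬m42) is unsatisfied and unit — conflict.
Either choice for m21 ends in contradiction.
Either choice for m12 ends in contradiction.
Backtrack on m11: now try m11 = True.
(¬m21) alone gives m21 = False.
(¬m31) alone gives m31 = False.
(¬m41) alone gives m41 = False.
Try m22 = True.
(¬m12) alone gives m12 = False.
(¬m32) alone gives m32 = False.
(m33) alone gives m33 = True.
(¬m42) alone gives m42 = False.
(m43) alone gives m43 = True.
Now (¬m43) is unsatisfied and unit — conflict.
Backtrack on m22: now try m22 = False.
(m23) alone gives m23 = True.
(¬m13) alone gives m13 = False.
(¬m33) alone gives m33 = False.
(m32) alone gives m32 = True.
(¬m12) alone gives m12 = False.
(¬m42) alone gives m42 = False.
(m43) alone gives m43 = True.
Now (¬m43) is unsatisfied and unit — conflict.
Either choice for m22 ends in contradiction.
Either choice for m11 ends in contradiction.

UNSATISFIABLE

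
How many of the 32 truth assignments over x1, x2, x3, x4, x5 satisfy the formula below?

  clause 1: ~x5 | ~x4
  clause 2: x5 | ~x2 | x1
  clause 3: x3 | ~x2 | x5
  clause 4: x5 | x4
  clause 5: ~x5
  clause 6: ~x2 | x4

5

There are 2^5 = 32 truth assignments over (x1, x2, x3, x4, x5).
Split on x3. With x3 = 1, the clauses containing x3 are satisfied and ~x3 drops from the rest; 3 of the 2^4 = 16 assignments to the other variables satisfy what remains.
With x3 = 0, by the same count on the reduced clause set, 2 assignments work.
(One model: x1=F, x2=F, x3=F, x4=T, x5=F.)
Total: 3 + 2 = 5.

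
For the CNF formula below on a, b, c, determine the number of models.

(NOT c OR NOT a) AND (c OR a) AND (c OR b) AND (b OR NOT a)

There are 2^3 = 8 truth assignments over (a, b, c).
Split on b. With b = true, the clauses containing b are satisfied and NOT b drops from the rest; 2 of the 2^2 = 4 assignments to the other variables satisfy what remains.
With b = false, by the same count on the reduced clause set, 1 assignment works.
(One model: a=F, b=F, c=T.)
Total: 2 + 1 = 3.

3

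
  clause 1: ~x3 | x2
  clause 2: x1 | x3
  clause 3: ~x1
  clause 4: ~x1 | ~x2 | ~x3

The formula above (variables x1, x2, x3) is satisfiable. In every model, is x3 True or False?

Suppose x3 = 0.
The clause (x1) is unit, so x1 = 1.
But (~x1) is also a unit clause — contradiction.
So every satisfying assignment has x3 = True.

True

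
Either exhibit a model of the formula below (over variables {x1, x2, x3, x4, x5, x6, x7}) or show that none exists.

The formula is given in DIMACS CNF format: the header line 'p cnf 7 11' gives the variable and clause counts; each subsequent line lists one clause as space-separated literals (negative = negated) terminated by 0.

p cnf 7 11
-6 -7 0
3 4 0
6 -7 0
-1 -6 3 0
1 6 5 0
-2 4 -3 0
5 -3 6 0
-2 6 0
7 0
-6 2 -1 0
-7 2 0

From the singleton clause (x7), x7 = True.
From the singleton clause (¬x6), x6 = False.
But (x6) is also a unit clause — contradiction.

UNSATISFIABLE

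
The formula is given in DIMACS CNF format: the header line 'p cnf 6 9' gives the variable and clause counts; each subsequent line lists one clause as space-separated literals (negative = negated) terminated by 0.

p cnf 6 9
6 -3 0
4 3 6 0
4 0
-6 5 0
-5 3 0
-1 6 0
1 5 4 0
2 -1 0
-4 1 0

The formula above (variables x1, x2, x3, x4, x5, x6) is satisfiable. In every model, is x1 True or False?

True

Suppose x1 = False.
The clause (x4) is unit, so x4 = True.
Now (¬x4) is unsatisfied and unit — conflict.
So every satisfying assignment has x1 = True.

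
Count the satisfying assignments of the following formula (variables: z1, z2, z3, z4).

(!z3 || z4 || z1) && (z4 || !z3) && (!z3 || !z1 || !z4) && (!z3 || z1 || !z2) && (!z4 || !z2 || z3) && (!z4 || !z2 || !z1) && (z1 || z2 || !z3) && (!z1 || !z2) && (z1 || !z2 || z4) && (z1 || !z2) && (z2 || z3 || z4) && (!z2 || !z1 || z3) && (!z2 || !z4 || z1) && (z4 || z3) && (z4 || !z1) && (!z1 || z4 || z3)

2

There are 2^4 = 16 truth assignments over (z1, z2, z3, z4).
Split on z4. With z4 = true, the clauses containing z4 are satisfied and !z4 drops from the rest; 2 of the 2^3 = 8 assignments to the other variables satisfy what remains.
With z4 = false, by the same count on the reduced clause set, 0 assignments work.
Total: 2 + 0 = 2.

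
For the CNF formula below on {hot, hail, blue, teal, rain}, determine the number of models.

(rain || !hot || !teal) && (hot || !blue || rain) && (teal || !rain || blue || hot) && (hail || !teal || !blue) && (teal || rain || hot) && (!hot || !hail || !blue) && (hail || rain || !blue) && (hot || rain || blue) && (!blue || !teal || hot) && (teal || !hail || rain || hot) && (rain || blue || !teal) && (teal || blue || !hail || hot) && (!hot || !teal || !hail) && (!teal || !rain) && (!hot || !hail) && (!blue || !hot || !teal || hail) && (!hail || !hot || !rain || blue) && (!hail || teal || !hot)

There are 2^5 = 32 truth assignments over (hot, hail, blue, teal, rain).
Split on blue. With blue = true, the clauses containing blue are satisfied and !blue drops from the rest; 3 of the 2^4 = 16 assignments to the other variables satisfy what remains.
With blue = false, by the same count on the reduced clause set, 2 assignments work.
(One model: hot=F, hail=F, blue=T, teal=F, rain=T.)
Total: 3 + 2 = 5.

5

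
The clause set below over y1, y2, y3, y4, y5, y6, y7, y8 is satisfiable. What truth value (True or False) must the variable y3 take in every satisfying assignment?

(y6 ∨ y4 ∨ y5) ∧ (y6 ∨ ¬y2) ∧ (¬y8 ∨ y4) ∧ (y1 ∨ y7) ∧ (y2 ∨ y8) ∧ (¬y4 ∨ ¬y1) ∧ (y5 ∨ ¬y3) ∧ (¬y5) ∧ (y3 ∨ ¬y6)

Suppose y3 = True.
The clause (y5) is unit, so y5 = True.
But (¬y5) is also a unit clause — contradiction.
So every satisfying assignment has y3 = False.

False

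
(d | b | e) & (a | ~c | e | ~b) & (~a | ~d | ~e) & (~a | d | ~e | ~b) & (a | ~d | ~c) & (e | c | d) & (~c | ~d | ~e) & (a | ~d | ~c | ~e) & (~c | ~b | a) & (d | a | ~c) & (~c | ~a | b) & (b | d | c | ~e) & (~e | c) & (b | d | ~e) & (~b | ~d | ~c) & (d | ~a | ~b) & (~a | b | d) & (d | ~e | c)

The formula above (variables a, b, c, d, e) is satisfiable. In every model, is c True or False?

Suppose c = 1.
Case a = 1:
The clause (b) is unit, so b = 1.
The clause (~d) is unit, so d = 0.
That conflicts with the unit clause (d).
Undo a and try a = 0.
The clause (~d) is unit, so d = 0.
That conflicts with the unit clause (d).
Both values of a lead to a conflict.
So every satisfying assignment has c = False.

False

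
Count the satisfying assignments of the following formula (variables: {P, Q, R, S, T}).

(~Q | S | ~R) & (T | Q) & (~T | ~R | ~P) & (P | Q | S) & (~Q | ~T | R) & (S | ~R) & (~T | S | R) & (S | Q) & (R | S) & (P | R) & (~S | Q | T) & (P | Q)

5

There are 2^5 = 32 truth assignments over (P, Q, R, S, T).
Split on R. With R = 1, the clauses containing R are satisfied and ~R drops from the rest; 3 of the 2^4 = 16 assignments to the other variables satisfy what remains.
With R = 0, by the same count on the reduced clause set, 2 assignments work.
(One model: P=F, Q=T, R=T, S=T, T=F.)
Total: 3 + 2 = 5.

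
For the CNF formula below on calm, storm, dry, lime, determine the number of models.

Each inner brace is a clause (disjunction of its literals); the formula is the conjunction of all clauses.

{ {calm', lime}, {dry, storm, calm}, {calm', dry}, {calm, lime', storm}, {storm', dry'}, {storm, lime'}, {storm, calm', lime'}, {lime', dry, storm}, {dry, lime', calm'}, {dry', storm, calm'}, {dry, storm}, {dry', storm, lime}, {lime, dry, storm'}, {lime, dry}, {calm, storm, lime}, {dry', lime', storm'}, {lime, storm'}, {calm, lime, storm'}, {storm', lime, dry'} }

1

There are 2^4 = 16 truth assignments over (calm, storm, dry, lime).
Check each against the 19 clauses (columns in the order calm, storm, dry, lime):
  F F F F  ✗ fails (dry + storm + calm)
  F F F T  ✗ fails (dry + storm + calm)
  F F T F  ✗ fails (dry' + storm + lime)
  F F T T  ✗ fails (calm + lime' + storm)
  F T F F  ✗ fails (lime + dry + storm')
  F T F T  ✓ satisfies all
  F T T F  ✗ fails (storm' + dry')
  F T T T  ✗ fails (storm' + dry')
  T F F F  ✗ fails (calm' + lime)
  T F F T  ✗ fails (calm' + dry)
  T F T F  ✗ fails (calm' + lime)
  T F T T  ✗ fails (storm + lime')
  T T F F  ✗ fails (calm' + lime)
  T T F T  ✗ fails (calm' + dry)
  T T T F  ✗ fails (calm' + lime)
  T T T T  ✗ fails (storm' + dry')
1 of the 16 rows is a model.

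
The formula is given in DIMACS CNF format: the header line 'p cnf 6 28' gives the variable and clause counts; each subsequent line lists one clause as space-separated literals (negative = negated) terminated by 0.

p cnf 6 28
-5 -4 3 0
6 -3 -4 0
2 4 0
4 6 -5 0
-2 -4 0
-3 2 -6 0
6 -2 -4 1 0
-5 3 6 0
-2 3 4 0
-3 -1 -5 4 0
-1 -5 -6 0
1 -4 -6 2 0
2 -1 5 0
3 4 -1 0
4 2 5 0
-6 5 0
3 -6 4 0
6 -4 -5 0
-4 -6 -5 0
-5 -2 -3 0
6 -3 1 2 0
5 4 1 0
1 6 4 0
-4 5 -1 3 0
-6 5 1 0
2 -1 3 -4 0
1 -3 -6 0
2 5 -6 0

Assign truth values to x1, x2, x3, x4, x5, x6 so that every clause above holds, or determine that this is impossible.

Suppose x2 = False.
(x4) alone gives x4 = True.
Suppose x5 = False.
(¬x1) alone gives x1 = False.
(¬x6) alone gives x6 = False.
(¬x3) alone gives x3 = False.
All clauses are satisfied.

x1=False; x2=False; x3=False; x4=True; x5=False; x6=False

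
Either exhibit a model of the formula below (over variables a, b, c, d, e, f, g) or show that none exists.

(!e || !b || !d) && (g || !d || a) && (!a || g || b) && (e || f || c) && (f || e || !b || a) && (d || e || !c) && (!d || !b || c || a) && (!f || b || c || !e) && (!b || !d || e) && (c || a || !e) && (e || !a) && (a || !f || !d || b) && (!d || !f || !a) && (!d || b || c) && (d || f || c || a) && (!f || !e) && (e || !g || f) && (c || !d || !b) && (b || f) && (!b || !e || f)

Suppose e = false.
The clause (!a) is unit, so a = false.
Suppose g = true.
The clause (f) is unit, so f = true.
Suppose d = false.
The clause (!c) is unit, so c = false.
All clauses hold; b can take either value.

a: false; b: true; c: false; d: false; e: false; f: true; g: true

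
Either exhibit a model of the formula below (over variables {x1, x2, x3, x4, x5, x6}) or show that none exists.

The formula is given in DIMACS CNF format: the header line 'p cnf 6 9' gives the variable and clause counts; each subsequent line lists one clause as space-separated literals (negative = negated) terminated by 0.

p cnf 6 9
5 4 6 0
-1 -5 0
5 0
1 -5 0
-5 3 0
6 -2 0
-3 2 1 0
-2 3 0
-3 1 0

UNSATISFIABLE

From the singleton clause (x5), x5 = True.
From the singleton clause (¬x1), x1 = False.
Now (x1) is unsatisfied and unit — conflict.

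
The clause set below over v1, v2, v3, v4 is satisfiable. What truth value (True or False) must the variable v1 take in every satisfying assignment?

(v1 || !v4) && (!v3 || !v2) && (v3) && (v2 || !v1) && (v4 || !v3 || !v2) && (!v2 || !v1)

False

Suppose v1 = true.
(v3) alone gives v3 = true.
(!v2) alone gives v2 = false.
That conflicts with the unit clause (v2).
So every satisfying assignment has v1 = False.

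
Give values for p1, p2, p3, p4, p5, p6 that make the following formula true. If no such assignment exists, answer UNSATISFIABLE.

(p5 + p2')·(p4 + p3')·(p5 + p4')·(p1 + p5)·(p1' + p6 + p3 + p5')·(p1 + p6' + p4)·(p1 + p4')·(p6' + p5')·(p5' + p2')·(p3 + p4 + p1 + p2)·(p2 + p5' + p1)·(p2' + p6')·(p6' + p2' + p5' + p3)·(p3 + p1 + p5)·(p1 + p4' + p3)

Case p5 = 1:
The clause (p6') is unit, so p6 = 0.
The clause (p2') is unit, so p2 = 0.
The clause (p1) is unit, so p1 = 1.
The clause (p3) is unit, so p3 = 1.
The clause (p4) is unit, so p4 = 1.
All clauses are satisfied.

p1 ↦ 1, p2 ↦ 0, p3 ↦ 1, p4 ↦ 1, p5 ↦ 1, p6 ↦ 0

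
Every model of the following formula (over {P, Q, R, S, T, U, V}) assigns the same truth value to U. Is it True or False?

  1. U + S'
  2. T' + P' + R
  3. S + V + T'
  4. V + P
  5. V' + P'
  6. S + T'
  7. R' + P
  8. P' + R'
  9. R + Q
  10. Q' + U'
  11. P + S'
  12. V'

False

Suppose U = 1.
The clause (Q') is unit, so Q = 0.
The clause (R) is unit, so R = 1.
The clause (P) is unit, so P = 1.
Now (P') is unsatisfied and unit — conflict.
So every satisfying assignment has U = False.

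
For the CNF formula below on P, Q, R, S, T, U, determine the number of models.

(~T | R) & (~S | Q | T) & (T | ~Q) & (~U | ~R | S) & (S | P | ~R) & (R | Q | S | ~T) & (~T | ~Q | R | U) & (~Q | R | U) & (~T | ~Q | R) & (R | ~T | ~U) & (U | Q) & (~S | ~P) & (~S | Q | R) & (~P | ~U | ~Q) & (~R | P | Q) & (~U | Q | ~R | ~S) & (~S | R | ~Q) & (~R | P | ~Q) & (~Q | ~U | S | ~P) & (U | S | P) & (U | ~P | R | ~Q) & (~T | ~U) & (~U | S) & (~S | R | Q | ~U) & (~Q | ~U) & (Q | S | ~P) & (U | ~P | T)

1

There are 2^6 = 64 truth assignments over (P, Q, R, S, T, U).
Split on U. With U = 1, the clauses containing U are satisfied and ~U drops from the rest; 0 of the 2^5 = 32 assignments to the other variables satisfy what remains.
With U = 0, by the same count on the reduced clause set, 1 assignment works.
Total: 0 + 1 = 1.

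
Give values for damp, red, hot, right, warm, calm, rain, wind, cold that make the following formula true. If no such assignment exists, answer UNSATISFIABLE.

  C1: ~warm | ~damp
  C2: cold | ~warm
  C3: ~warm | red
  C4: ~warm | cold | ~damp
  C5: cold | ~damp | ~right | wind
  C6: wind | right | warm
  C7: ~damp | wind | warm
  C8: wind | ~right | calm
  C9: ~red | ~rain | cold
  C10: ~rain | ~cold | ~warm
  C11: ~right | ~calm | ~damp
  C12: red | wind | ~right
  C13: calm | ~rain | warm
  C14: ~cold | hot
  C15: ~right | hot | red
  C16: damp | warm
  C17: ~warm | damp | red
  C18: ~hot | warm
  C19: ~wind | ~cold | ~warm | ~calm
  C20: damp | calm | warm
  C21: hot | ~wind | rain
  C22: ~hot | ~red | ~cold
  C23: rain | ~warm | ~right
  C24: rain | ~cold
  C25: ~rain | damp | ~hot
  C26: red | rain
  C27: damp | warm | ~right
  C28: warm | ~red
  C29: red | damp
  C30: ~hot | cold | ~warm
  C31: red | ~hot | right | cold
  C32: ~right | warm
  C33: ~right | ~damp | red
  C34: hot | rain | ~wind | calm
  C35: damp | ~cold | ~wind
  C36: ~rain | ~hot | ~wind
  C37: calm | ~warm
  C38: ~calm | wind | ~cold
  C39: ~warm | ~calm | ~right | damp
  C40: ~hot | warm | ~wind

damp: 1,  red: 0,  hot: 0,  right: 0,  warm: 0,  calm: 1,  rain: 1,  wind: 1,  cold: 0

Suppose warm = 0.
Unit clause (damp) forces damp = 1.
Unit clause (wind) forces wind = 1.
Unit clause (~hot) forces hot = 0.
Unit clause (~cold) forces cold = 0.
Unit clause (rain) forces rain = 1.
Unit clause (~red) forces red = 0.
Unit clause (calm) forces calm = 1.
Unit clause (~right) forces right = 0.
This assignment satisfies each clause.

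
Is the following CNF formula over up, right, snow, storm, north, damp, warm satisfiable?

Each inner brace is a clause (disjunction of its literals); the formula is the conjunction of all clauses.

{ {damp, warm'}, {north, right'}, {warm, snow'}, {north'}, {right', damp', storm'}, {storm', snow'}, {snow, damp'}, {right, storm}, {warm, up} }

Yes, satisfiable

The clause (north') is unit, so north = 0.
The clause (right') is unit, so right = 0.
The clause (storm) is unit, so storm = 1.
The clause (snow') is unit, so snow = 0.
The clause (damp') is unit, so damp = 0.
The clause (warm') is unit, so warm = 0.
The clause (up) is unit, so up = 1.
Every clause now holds.
A satisfying assignment: up=1, right=0, snow=0, storm=1, north=0, damp=0, warm=0.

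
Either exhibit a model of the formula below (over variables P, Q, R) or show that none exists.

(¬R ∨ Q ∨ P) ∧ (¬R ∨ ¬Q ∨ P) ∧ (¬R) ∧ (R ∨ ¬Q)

P=False; Q=False; R=False

(¬R) alone gives R = False.
(¬Q) alone gives Q = False.
No clause remains; P is free.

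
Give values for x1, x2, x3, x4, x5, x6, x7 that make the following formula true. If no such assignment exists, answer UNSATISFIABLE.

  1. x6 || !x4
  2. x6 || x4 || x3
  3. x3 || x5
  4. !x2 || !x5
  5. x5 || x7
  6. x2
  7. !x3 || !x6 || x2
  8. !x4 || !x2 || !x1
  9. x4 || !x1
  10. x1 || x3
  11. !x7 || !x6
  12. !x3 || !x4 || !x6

The clause (x2) is unit, so x2 = true.
The clause (!x5) is unit, so x5 = false.
The clause (x3) is unit, so x3 = true.
The clause (x7) is unit, so x7 = true.
The clause (!x6) is unit, so x6 = false.
The clause (!x4) is unit, so x4 = false.
The clause (!x1) is unit, so x1 = false.
This assignment satisfies each clause.

x1 ↦ false; x2 ↦ true; x3 ↦ true; x4 ↦ false; x5 ↦ false; x6 ↦ false; x7 ↦ true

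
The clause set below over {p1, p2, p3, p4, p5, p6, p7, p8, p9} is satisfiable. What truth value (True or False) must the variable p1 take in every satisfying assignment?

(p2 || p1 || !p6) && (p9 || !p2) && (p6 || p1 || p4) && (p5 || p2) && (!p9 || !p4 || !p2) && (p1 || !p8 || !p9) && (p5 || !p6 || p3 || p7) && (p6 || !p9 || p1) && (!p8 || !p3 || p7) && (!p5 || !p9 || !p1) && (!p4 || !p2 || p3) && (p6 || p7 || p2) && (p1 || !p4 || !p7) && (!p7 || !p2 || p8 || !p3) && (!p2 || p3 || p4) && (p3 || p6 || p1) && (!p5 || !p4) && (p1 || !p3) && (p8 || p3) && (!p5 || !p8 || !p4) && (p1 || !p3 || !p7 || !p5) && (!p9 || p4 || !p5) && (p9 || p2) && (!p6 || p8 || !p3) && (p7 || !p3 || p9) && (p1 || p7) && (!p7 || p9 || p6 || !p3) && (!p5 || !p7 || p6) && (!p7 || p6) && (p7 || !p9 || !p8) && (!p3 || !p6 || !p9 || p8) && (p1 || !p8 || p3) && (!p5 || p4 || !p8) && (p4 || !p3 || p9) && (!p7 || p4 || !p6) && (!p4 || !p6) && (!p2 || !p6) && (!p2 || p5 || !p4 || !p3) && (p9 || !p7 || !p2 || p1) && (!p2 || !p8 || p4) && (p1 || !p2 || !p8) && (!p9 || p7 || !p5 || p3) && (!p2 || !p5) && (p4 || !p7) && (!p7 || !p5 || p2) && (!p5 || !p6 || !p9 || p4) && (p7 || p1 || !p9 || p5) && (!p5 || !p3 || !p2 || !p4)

Suppose p1 = false.
The clause (!p3) is unit, so p3 = false.
The clause (p6) is unit, so p6 = true.
The clause (p2) is unit, so p2 = true.
Now (!p2) is unsatisfied and unit — conflict.
So every satisfying assignment has p1 = True.

True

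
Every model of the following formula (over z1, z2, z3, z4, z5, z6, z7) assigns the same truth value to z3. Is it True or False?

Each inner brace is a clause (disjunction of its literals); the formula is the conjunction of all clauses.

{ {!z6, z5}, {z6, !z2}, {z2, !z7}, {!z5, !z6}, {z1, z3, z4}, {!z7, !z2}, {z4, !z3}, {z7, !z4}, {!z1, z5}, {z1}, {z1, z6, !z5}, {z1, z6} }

Suppose z3 = true.
(z4) alone gives z4 = true.
(z7) alone gives z7 = true.
(z2) alone gives z2 = true.
Now (!z2) is unsatisfied and unit — conflict.
So every satisfying assignment has z3 = False.

False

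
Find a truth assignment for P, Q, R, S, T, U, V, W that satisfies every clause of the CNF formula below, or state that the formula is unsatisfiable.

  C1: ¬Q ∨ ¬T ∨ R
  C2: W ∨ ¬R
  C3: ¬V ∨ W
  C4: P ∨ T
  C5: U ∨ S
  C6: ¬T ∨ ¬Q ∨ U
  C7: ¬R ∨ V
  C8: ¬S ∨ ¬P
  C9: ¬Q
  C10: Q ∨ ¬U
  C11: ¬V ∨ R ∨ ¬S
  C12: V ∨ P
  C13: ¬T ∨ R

The clause (¬Q) is unit, so Q = False.
The clause (¬U) is unit, so U = False.
The clause (S) is unit, so S = True.
The clause (¬P) is unit, so P = False.
The clause (T) is unit, so T = True.
The clause (V) is unit, so V = True.
The clause (W) is unit, so W = True.
The clause (R) is unit, so R = True.
All clauses are satisfied.

P ↦ False,  Q ↦ False,  R ↦ True,  S ↦ True,  T ↦ True,  U ↦ False,  V ↦ True,  W ↦ True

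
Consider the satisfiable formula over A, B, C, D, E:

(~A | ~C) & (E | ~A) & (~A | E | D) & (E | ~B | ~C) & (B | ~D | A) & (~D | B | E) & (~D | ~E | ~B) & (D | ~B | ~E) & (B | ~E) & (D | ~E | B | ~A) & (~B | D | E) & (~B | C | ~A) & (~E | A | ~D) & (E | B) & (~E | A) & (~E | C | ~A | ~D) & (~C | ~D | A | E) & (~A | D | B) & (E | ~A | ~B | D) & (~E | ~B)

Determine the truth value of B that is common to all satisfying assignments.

True

Suppose B = 0.
From the singleton clause (~E), E = 0.
Now (E) is unsatisfied and unit — conflict.
So every satisfying assignment has B = True.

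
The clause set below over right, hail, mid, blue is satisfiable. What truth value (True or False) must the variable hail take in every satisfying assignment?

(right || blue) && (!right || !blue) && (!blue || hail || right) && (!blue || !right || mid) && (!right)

Suppose hail = false.
Unit clause (!right) forces right = false.
Unit clause (blue) forces blue = true.
That conflicts with the unit clause (!blue).
So every satisfying assignment has hail = True.

True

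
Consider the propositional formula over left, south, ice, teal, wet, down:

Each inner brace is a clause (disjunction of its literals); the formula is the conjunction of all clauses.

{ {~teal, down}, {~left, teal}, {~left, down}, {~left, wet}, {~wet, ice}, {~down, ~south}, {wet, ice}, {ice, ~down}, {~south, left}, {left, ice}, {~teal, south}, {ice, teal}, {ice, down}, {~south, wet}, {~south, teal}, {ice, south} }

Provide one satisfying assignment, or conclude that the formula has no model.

left: 0,  south: 0,  ice: 1,  teal: 0,  wet: 0,  down: 1

Suppose teal = 0.
The clause (~left) is unit, so left = 0.
The clause (~south) is unit, so south = 0.
The clause (ice) is unit, so ice = 1.
Every clause is now satisfied; wet, down are unconstrained.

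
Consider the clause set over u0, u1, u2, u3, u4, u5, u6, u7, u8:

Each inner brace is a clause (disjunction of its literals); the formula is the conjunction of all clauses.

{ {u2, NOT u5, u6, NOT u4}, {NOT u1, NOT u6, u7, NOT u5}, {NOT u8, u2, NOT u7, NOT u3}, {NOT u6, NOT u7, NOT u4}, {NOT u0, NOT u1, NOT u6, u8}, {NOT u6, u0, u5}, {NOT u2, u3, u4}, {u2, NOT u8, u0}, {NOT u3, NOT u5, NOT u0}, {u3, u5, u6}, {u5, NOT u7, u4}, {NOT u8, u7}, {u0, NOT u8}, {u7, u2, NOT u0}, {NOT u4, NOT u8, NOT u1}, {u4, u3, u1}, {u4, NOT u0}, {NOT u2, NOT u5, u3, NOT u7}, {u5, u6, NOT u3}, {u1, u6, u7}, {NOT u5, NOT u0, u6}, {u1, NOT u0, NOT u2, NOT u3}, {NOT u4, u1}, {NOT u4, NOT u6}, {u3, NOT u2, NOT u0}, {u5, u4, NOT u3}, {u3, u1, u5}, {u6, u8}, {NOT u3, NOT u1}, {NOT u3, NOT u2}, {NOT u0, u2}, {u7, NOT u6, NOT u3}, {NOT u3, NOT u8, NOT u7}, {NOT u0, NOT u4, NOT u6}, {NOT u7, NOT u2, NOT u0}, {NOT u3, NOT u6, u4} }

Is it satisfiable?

Satisfiable

Branch on u8: set u8 = false.
From the singleton clause (u6), u6 = true.
From the singleton clause (NOT u4), u4 = false.
From the singleton clause (NOT u0), u0 = false.
From the singleton clause (u5), u5 = true.
From the singleton clause (NOT u3), u3 = false.
From the singleton clause (NOT u2), u2 = false.
From the singleton clause (u1), u1 = true.
From the singleton clause (u7), u7 = true.
All clauses are satisfied.
A satisfying assignment: u0 ↦ false,  u1 ↦ true,  u2 ↦ false,  u3 ↦ false,  u4 ↦ false,  u5 ↦ true,  u6 ↦ true,  u7 ↦ true,  u8 ↦ false.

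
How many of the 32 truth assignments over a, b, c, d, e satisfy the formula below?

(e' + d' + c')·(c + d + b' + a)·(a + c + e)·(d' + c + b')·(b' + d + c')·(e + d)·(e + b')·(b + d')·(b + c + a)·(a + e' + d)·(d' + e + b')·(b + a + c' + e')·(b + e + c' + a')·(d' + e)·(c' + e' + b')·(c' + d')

3

There are 2^5 = 32 truth assignments over (a, b, c, d, e).
Split on e. With e = 1, the clauses containing e are satisfied and e' drops from the rest; 3 of the 2^4 = 16 assignments to the other variables satisfy what remains.
With e = 0, by the same count on the reduced clause set, 0 assignments work.
Total: 3 + 0 = 3.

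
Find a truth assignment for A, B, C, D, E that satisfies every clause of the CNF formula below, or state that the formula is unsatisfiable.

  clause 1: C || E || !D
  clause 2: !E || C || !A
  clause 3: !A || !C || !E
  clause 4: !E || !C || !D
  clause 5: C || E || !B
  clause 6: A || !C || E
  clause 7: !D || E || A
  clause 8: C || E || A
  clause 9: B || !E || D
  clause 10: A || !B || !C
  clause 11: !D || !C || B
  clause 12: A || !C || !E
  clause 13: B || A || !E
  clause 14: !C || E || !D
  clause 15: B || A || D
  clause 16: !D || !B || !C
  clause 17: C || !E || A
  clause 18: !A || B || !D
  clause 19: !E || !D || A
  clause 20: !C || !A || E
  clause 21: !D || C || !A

Suppose C = false.
Suppose E = false.
From the singleton clause (!D), D = false.
From the singleton clause (!B), B = false.
From the singleton clause (A), A = true.
This assignment satisfies each clause.

A: true; B: false; C: false; D: false; E: false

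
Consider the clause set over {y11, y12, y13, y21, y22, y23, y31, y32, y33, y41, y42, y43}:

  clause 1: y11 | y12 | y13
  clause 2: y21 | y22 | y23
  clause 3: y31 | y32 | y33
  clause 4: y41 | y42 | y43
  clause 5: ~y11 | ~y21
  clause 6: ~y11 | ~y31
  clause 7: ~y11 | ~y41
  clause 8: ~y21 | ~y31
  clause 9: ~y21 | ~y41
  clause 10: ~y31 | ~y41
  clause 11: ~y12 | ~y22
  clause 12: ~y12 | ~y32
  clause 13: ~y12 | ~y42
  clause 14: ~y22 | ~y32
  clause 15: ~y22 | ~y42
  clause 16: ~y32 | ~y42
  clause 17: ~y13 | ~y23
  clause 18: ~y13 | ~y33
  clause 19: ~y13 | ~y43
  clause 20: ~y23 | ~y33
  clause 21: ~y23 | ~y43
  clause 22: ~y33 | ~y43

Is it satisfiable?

Branch on y11: set y11 = 0.
Branch on y12: set y12 = 1.
(~y22) alone gives y22 = 0.
(~y32) alone gives y32 = 0.
(~y42) alone gives y42 = 0.
Branch on y21: set y21 = 1.
(~y31) alone gives y31 = 0.
(y33) alone gives y33 = 1.
(~y41) alone gives y41 = 0.
(y43) alone gives y43 = 1.
That conflicts with the unit clause (~y43).
So y21 must be the other value — set y21 = 0.
(y23) alone gives y23 = 1.
(~y13) alone gives y13 = 0.
(~y33) alone gives y33 = 0.
(y31) alone gives y31 = 1.
(~y41) alone gives y41 = 0.
(y43) alone gives y43 = 1.
That conflicts with the unit clause (~y43).
Both values of y21 lead to a conflict.
So y12 must be the other value — set y12 = 0.
(y13) alone gives y13 = 1.
(~y23) alone gives y23 = 0.
(~y33) alone gives y33 = 0.
(~y43) alone gives y43 = 0.
Branch on y21: set y21 = 1.
(~y31) alone gives y31 = 0.
(y32) alone gives y32 = 1.
(~y41) alone gives y41 = 0.
(y42) alone gives y42 = 1.
That conflicts with the unit clause (~y42).
So y21 must be the other value — set y21 = 0.
(y22) alone gives y22 = 1.
(~y32) alone gives y32 = 0.
(y31) alone gives y31 = 1.
(~y41) alone gives y41 = 0.
(y42) alone gives y42 = 1.
That conflicts with the unit clause (~y42).
Both values of y21 lead to a conflict.
Both values of y12 lead to a conflict.
So y11 must be the other value — set y11 = 1.
(~y21) alone gives y21 = 0.
(~y31) alone gives y31 = 0.
(~y41) alone gives y41 = 0.
Branch on y22: set y22 = 1.
(~y12) alone gives y12 = 0.
(~y32) alone gives y32 = 0.
(y33) alone gives y33 = 1.
(~y42) alone gives y42 = 0.
(y43) alone gives y43 = 1.
That conflicts with the unit clause (~y43).
So y22 must be the other value — set y22 = 0.
(y23) alone gives y23 = 1.
(~y13) alone gives y13 = 0.
(~y33) alone gives y33 = 0.
(y32) alone gives y32 = 1.
(~y12) alone gives y12 = 0.
(~y42) alone gives y42 = 0.
(y43) alone gives y43 = 1.
That conflicts with the unit clause (~y43).
Both values of y22 lead to a conflict.
Both values of y11 lead to a conflict.
No assignment satisfies every clause.

Unsatisfiable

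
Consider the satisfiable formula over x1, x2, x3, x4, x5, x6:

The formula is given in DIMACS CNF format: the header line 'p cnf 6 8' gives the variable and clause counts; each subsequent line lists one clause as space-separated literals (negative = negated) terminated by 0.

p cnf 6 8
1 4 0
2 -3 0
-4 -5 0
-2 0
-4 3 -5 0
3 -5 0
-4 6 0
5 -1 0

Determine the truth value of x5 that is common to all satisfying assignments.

False

Suppose x5 = True.
The clause (¬x4) is unit, so x4 = False.
The clause (x1) is unit, so x1 = True.
The clause (¬x2) is unit, so x2 = False.
The clause (¬x3) is unit, so x3 = False.
That conflicts with the unit clause (x3).
So every satisfying assignment has x5 = False.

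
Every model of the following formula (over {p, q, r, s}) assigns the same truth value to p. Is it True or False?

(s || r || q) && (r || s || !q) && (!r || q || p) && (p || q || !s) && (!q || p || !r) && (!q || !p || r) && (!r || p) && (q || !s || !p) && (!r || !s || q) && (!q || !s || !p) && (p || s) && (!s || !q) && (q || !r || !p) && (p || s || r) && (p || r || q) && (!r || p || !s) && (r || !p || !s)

Suppose p = false.
From the singleton clause (!r), r = false.
From the singleton clause (s), s = true.
From the singleton clause (q), q = true.
But (!q) is also a unit clause — contradiction.
So every satisfying assignment has p = True.

True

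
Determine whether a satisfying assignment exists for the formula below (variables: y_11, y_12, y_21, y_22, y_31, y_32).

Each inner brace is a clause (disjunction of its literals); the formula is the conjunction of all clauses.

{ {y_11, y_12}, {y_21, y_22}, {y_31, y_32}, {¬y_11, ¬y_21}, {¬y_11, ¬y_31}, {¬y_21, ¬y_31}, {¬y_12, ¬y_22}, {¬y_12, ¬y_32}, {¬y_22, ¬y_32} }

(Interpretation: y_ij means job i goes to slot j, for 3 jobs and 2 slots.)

Unsatisfiable

Try y_11 = True.
From the singleton clause (¬y_21), y_21 = False.
From the singleton clause (y_22), y_22 = True.
From the singleton clause (¬y_31), y_31 = False.
From the singleton clause (y_32), y_32 = True.
That conflicts with the unit clause (¬y_32).
So y_11 must be the other value — set y_11 = False.
From the singleton clause (y_12), y_12 = True.
From the singleton clause (¬y_22), y_22 = False.
From the singleton clause (y_21), y_21 = True.
From the singleton clause (¬y_31), y_31 = False.
From the singleton clause (y_32), y_32 = True.
That conflicts with the unit clause (¬y_32).
Either choice for y_11 ends in contradiction.
No assignment satisfies every clause.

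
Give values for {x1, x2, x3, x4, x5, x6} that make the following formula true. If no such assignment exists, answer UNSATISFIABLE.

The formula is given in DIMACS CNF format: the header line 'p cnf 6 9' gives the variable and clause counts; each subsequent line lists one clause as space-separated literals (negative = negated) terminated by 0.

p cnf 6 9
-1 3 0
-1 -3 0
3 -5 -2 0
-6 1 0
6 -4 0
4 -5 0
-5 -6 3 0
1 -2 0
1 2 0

UNSATISFIABLE

Case x1 = False:
The clause (¬x6) is unit, so x6 = False.
The clause (¬x4) is unit, so x4 = False.
The clause (¬x5) is unit, so x5 = False.
The clause (¬x2) is unit, so x2 = False.
That conflicts with the unit clause (x2).
Undo x1 and try x1 = True.
The clause (x3) is unit, so x3 = True.
That conflicts with the unit clause (¬x3).
Both values of x1 lead to a conflict.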